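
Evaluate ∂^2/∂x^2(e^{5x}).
25 e^{5 x}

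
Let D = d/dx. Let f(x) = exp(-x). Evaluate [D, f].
- e^{- x}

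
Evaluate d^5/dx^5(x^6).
720 x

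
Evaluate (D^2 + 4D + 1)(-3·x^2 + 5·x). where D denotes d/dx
- 3 x^{2} - 19 x + 14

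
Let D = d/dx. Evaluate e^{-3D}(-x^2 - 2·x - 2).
- x^{2} + 4 x - 5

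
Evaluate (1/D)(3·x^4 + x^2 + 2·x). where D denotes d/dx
\frac{3 x^{5}}{5} + \frac{x^{3}}{3} + x^{2}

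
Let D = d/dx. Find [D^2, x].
2D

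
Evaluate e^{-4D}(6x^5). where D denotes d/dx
6 x^{5} - 120 x^{4} + 960 x^{3} - 3840 x^{2} + 7680 x - 6144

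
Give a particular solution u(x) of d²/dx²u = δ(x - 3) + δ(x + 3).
\frac{|x - 3|}{2} + \frac{|x + 3|}{2}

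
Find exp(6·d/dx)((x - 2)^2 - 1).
x^{2} + 8 x + 15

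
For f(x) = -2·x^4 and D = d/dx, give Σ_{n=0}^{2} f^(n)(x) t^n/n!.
2 x^{2} \left(- 6 t^{2} - 4 t x - x^{2}\right)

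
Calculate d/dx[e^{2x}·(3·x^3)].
x^{2} \left(6 x + 9\right) e^{2 x}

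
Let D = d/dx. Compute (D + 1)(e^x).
2 e^{x}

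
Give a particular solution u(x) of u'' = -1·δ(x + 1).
-\frac{|x + 1|}{2}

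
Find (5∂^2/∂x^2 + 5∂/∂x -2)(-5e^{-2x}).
- 40 e^{- 2 x}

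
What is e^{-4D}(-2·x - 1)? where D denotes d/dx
7 - 2 x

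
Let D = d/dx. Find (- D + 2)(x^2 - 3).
2 x^{2} - 2 x - 6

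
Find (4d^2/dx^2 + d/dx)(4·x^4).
16 x^{2} \left(x + 12\right)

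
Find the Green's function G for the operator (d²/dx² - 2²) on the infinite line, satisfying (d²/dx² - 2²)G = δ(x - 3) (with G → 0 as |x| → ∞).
-\frac{e^{-2|x - 3|}}{4}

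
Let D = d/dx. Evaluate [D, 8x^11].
88 x^{10}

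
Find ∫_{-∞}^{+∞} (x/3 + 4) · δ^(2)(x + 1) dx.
0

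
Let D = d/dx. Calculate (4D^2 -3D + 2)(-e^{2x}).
- 12 e^{2 x}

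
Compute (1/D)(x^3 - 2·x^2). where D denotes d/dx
\frac{x^{4}}{4} - \frac{2 x^{3}}{3}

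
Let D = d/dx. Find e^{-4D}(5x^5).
5 x^{5} - 100 x^{4} + 800 x^{3} - 3200 x^{2} + 6400 x - 5120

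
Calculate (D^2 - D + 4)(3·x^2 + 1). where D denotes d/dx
12 x^{2} - 6 x + 10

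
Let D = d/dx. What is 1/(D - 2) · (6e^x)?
- 6 e^{x}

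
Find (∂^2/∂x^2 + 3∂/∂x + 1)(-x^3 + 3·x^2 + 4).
- x^{3} - 6 x^{2} + 12 x + 10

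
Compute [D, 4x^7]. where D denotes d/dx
28 x^{6}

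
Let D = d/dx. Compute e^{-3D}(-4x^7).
- 4 x^{7} + 84 x^{6} - 756 x^{5} + 3780 x^{4} - 11340 x^{3} + 20412 x^{2} - 20412 x + 8748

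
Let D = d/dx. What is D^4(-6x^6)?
- 2160 x^{2}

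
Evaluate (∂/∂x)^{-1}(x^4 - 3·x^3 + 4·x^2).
\frac{x^{5}}{5} - \frac{3 x^{4}}{4} + \frac{4 x^{3}}{3}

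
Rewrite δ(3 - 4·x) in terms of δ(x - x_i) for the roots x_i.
\frac{\delta(x - 3/4)}{4}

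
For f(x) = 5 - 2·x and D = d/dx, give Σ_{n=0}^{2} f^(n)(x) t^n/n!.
- 2 t - 2 x + 5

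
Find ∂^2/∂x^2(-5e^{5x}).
- 125 e^{5 x}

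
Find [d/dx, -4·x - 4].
-4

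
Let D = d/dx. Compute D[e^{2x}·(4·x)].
\left(8 x + 4\right) e^{2 x}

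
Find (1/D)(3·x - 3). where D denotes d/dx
\frac{3 x^{2}}{2} - 3 x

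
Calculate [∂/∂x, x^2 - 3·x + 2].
2 x - 3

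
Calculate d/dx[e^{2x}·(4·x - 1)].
\left(8 x + 2\right) e^{2 x}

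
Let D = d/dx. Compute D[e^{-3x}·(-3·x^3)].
9 x^{2} \left(x - 1\right) e^{- 3 x}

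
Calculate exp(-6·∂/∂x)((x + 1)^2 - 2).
x^{2} - 10 x + 23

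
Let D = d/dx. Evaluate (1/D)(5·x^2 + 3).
\frac{5 x^{3}}{3} + 3 x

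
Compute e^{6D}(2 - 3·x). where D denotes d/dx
- 3 x - 16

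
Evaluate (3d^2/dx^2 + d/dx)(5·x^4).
20 x^{2} \left(x + 9\right)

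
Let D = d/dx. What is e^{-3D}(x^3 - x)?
x^{3} - 9 x^{2} + 26 x - 24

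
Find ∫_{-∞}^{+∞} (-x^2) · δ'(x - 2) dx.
4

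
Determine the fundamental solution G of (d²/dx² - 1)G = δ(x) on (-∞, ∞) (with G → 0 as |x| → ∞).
-\frac{e^{-|x|}}{2}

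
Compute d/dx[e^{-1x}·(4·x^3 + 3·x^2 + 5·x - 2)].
\left(- 4 x^{3} + 9 x^{2} + x + 7\right) e^{- x}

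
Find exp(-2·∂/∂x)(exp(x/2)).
e^{\frac{x}{2} - 1}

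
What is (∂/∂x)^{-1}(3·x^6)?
\frac{3 x^{7}}{7}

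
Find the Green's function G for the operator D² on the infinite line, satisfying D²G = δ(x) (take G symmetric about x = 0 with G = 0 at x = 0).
\frac{|x|}{2}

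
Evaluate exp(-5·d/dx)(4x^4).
4 x^{4} - 80 x^{3} + 600 x^{2} - 2000 x + 2500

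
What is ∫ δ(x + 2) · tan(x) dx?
- \tan{\left(2 \right)}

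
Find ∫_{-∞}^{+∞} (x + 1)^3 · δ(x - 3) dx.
64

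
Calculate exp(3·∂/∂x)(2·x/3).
\frac{2 x}{3} + 2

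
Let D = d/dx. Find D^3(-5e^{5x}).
- 625 e^{5 x}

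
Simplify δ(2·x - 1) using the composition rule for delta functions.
\frac{\delta(x - 1/2)}{2}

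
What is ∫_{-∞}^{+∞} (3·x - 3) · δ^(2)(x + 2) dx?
0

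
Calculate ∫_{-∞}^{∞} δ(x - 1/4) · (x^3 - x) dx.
- \frac{15}{64}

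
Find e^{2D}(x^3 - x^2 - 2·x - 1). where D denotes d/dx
x^{3} + 5 x^{2} + 6 x - 1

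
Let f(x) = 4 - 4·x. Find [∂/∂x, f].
-4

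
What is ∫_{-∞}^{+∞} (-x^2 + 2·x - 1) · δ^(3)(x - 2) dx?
0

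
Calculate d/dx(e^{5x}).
5 e^{5 x}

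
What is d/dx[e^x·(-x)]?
\left(- x - 1\right) e^{x}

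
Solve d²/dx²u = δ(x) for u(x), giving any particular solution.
\frac{|x|}{2}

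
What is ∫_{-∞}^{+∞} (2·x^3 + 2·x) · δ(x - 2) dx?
20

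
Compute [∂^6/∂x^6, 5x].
30\frac{d^{5}}{dx^{5}}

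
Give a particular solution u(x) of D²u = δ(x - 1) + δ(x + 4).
\frac{|x - 1|}{2} + \frac{|x + 4|}{2}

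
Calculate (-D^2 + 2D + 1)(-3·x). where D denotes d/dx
- 3 x - 6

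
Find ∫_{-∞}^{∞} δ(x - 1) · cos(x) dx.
\cos{\left(1 \right)}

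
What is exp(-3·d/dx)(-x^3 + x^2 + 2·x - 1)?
- x^{3} + 10 x^{2} - 31 x + 29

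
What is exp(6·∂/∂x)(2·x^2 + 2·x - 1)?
2 x^{2} + 26 x + 83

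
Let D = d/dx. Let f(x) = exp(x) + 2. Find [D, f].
e^{x}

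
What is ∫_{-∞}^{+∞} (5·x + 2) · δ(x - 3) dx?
17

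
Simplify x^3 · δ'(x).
0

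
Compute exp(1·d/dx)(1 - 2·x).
- 2 x - 1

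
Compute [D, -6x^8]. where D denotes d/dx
- 48 x^{7}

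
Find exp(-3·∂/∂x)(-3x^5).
- 3 x^{5} + 45 x^{4} - 270 x^{3} + 810 x^{2} - 1215 x + 729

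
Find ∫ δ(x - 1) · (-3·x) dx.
-3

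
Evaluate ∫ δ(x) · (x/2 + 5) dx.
5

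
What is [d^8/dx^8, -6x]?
-48\frac{d^{7}}{dx^{7}}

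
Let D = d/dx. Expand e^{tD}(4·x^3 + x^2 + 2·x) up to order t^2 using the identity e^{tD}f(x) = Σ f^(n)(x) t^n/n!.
t^{2} \left(12 x + 1\right) + 2 t \left(6 x^{2} + x + 1\right) + 4 x^{3} + x^{2} + 2 x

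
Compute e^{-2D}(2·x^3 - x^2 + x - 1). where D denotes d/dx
2 x^{3} - 13 x^{2} + 29 x - 23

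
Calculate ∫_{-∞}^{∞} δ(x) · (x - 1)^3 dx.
-1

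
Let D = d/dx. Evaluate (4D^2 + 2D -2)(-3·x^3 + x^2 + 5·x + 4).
6 x^{3} - 20 x^{2} - 78 x + 10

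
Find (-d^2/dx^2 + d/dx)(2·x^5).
10 x^{3} \left(x - 4\right)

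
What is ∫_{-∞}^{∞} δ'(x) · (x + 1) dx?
-1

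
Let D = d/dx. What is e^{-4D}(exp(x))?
e^{x - 4}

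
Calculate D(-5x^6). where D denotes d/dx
- 30 x^{5}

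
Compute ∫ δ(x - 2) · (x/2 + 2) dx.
3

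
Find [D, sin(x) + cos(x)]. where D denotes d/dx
- \sin{\left(x \right)} + \cos{\left(x \right)}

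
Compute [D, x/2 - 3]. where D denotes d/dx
\frac{1}{2}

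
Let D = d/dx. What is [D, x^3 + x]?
3 x^{2} + 1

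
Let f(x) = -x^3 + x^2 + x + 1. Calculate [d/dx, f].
- 3 x^{2} + 2 x + 1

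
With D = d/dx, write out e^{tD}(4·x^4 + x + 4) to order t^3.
16 t^{3} x + 24 t^{2} x^{2} + t \left(16 x^{3} + 1\right) + 4 x^{4} + x + 4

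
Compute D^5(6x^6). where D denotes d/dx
4320 x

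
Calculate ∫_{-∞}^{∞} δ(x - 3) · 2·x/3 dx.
2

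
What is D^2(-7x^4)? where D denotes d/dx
- 84 x^{2}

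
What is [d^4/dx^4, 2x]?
8\frac{d^{3}}{dx^{3}}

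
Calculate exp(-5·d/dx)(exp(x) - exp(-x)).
- e^{5 - x} + e^{x - 5}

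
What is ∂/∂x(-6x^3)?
- 18 x^{2}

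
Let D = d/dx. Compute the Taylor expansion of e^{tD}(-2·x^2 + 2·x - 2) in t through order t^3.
- 2 t^{2} - 2 t \left(2 x - 1\right) - 2 x^{2} + 2 x - 2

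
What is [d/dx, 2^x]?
2^{x} \log{\left(2 \right)}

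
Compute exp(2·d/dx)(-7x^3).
- 7 x^{3} - 42 x^{2} - 84 x - 56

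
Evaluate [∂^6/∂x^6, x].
6\frac{d^{5}}{dx^{5}}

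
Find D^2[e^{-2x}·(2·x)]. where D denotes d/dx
8 \left(x - 1\right) e^{- 2 x}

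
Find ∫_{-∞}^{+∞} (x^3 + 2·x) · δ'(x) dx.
-2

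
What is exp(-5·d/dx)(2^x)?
2^{x - 5}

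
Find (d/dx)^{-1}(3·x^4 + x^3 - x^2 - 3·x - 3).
\frac{3 x^{5}}{5} + \frac{x^{4}}{4} - \frac{x^{3}}{3} - \frac{3 x^{2}}{2} - 3 x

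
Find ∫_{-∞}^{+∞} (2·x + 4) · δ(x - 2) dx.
8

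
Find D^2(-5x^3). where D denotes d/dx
- 30 x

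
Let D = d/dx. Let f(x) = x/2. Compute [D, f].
\frac{1}{2}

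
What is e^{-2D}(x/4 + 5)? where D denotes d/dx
\frac{x}{4} + \frac{9}{2}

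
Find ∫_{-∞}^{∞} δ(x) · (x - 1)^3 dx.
-1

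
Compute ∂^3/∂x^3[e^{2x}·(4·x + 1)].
\left(32 x + 56\right) e^{2 x}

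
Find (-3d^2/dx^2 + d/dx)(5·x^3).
15 x \left(x - 6\right)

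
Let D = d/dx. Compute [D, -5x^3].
- 15 x^{2}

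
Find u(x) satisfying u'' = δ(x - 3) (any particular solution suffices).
\frac{|x - 3|}{2}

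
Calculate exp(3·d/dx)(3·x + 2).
3 x + 11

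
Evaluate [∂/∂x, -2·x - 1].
-2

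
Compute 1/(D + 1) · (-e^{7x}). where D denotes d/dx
- \frac{e^{7 x}}{8}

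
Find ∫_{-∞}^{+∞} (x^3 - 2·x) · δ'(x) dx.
2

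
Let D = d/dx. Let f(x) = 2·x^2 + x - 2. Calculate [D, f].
4 x + 1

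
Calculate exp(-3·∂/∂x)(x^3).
x^{3} - 9 x^{2} + 27 x - 27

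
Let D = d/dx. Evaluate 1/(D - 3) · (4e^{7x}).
e^{7 x}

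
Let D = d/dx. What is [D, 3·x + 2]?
3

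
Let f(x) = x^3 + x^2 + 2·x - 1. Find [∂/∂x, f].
3 x^{2} + 2 x + 2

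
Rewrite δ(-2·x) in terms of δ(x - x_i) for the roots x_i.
\frac{\delta(x)}{2}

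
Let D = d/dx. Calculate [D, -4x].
-4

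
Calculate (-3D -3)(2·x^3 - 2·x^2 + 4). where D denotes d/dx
- 6 x^{3} - 12 x^{2} + 12 x - 12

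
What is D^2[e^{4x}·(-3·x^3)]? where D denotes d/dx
- 6 x \left(8 x^{2} + 12 x + 3\right) e^{4 x}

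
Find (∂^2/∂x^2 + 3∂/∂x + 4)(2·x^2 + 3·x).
8 x^{2} + 24 x + 13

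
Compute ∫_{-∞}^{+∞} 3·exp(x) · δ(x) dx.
3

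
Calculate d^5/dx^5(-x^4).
0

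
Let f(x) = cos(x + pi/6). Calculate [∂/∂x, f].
- \sin{\left(x + \frac{\pi}{6} \right)}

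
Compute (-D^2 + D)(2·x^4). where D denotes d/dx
8 x^{2} \left(x - 3\right)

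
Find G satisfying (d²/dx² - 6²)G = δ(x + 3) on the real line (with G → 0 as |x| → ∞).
-\frac{e^{-6|x + 3|}}{12}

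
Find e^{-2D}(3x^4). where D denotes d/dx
3 x^{4} - 24 x^{3} + 72 x^{2} - 96 x + 48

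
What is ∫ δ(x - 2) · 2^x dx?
4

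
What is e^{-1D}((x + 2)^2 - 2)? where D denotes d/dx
x^{2} + 2 x - 1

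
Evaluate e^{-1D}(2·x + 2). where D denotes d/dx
2 x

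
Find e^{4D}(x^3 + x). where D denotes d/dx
x^{3} + 12 x^{2} + 49 x + 68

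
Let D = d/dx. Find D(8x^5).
40 x^{4}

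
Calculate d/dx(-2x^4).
- 8 x^{3}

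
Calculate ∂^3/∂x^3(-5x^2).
0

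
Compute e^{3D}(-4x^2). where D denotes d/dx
- 4 x^{2} - 24 x - 36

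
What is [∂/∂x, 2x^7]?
14 x^{6}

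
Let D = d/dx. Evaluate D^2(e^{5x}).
25 e^{5 x}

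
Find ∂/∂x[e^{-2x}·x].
\left(1 - 2 x\right) e^{- 2 x}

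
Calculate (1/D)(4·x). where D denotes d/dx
2 x^{2}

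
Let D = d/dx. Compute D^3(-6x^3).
-36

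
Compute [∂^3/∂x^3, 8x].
24\frac{d^{2}}{dx^{2}}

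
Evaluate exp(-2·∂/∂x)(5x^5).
5 x^{5} - 50 x^{4} + 200 x^{3} - 400 x^{2} + 400 x - 160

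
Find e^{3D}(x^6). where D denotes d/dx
x^{6} + 18 x^{5} + 135 x^{4} + 540 x^{3} + 1215 x^{2} + 1458 x + 729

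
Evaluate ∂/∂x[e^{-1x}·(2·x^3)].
2 x^{2} \left(3 - x\right) e^{- x}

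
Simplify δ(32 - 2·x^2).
\frac{\delta(x - 4) + \delta(x + 4)}{16}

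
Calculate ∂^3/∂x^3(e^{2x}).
8 e^{2 x}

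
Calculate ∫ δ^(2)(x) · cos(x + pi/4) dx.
- \frac{\sqrt{2}}{2}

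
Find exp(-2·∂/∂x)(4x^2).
4 x^{2} - 16 x + 16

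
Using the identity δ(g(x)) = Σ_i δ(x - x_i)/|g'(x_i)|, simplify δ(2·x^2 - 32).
\frac{\delta(x - 4) + \delta(x + 4)}{16}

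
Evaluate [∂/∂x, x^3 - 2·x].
3 x^{2} - 2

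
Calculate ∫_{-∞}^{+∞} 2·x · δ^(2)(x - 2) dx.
0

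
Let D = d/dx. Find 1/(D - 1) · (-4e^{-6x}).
\frac{4 e^{- 6 x}}{7}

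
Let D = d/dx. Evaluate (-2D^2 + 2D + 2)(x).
2 x + 2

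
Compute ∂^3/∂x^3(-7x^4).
- 168 x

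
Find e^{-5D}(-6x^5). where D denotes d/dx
- 6 x^{5} + 150 x^{4} - 1500 x^{3} + 7500 x^{2} - 18750 x + 18750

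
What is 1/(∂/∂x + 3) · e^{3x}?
\frac{e^{3 x}}{6}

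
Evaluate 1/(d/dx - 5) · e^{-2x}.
- \frac{e^{- 2 x}}{7}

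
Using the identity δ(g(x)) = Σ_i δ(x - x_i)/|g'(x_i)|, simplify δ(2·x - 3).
\frac{\delta(x - 3/2)}{2}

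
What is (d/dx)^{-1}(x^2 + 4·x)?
\frac{x^{3}}{3} + 2 x^{2}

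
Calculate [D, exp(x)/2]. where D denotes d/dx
\frac{e^{x}}{2}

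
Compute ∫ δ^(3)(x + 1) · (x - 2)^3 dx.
-6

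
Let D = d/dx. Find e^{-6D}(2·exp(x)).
2 e^{x - 6}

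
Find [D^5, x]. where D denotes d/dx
5D^{4}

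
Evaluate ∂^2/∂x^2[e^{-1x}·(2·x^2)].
2 \left(x^{2} - 4 x + 2\right) e^{- x}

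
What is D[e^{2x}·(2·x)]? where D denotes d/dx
\left(4 x + 2\right) e^{2 x}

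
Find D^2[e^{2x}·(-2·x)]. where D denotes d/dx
8 \left(- x - 1\right) e^{2 x}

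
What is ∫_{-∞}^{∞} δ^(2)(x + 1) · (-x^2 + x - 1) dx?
-2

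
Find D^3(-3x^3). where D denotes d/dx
-18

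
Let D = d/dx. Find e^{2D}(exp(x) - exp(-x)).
2 \sinh{\left(x + 2 \right)}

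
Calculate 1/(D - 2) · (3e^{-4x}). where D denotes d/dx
- \frac{e^{- 4 x}}{2}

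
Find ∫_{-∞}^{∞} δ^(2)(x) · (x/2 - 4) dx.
0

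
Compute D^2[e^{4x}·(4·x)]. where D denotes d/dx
\left(64 x + 32\right) e^{4 x}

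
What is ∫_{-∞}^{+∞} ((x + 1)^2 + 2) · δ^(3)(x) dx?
0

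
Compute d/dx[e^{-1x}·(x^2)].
x \left(2 - x\right) e^{- x}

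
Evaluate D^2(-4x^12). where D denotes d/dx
- 528 x^{10}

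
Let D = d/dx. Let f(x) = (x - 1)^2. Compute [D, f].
2 x - 2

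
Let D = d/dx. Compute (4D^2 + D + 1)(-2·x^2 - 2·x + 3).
- 2 x^{2} - 6 x - 15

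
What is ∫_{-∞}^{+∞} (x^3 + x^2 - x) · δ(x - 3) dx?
33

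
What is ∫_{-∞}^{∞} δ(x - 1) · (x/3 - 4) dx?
- \frac{11}{3}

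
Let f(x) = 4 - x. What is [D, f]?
-1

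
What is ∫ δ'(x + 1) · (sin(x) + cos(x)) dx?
- \sin{\left(1 \right)} - \cos{\left(1 \right)}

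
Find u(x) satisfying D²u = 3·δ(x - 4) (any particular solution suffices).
\frac{3|x - 4|}{2}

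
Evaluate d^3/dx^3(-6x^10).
- 4320 x^{7}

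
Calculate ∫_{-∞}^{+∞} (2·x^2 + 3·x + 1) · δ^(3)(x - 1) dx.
0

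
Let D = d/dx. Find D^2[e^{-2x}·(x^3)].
2 x \left(2 x^{2} - 6 x + 3\right) e^{- 2 x}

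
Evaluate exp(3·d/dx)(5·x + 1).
5 x + 16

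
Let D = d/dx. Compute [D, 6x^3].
18 x^{2}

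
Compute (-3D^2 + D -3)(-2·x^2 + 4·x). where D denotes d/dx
6 x^{2} - 16 x + 16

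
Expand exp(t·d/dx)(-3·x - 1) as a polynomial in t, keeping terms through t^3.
- 3 t - 3 x - 1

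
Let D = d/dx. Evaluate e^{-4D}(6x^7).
6 x^{7} - 168 x^{6} + 2016 x^{5} - 13440 x^{4} + 53760 x^{3} - 129024 x^{2} + 172032 x - 98304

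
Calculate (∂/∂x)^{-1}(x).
\frac{x^{2}}{2}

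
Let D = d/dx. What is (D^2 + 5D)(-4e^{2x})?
- 56 e^{2 x}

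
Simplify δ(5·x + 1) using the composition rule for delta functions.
\frac{\delta(x + 1/5)}{5}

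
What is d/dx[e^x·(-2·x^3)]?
2 x^{2} \left(- x - 3\right) e^{x}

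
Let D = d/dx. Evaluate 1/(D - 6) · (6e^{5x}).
- 6 e^{5 x}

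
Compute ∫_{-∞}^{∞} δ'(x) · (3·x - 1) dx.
-3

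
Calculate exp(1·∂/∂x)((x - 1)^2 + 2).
x^{2} + 2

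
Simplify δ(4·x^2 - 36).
\frac{\delta(x - 3) + \delta(x + 3)}{24}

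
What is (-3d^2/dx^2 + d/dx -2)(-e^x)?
4 e^{x}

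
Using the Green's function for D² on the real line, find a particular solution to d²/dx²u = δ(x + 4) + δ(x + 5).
\frac{|x + 4|}{2} + \frac{|x + 5|}{2}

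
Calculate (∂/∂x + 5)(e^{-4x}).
e^{- 4 x}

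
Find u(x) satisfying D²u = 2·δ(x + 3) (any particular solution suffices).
|x + 3|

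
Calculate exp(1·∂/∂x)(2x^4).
2 x^{4} + 8 x^{3} + 12 x^{2} + 8 x + 2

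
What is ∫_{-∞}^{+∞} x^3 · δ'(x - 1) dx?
-3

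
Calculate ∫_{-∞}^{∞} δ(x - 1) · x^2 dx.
1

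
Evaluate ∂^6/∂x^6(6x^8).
120960 x^{2}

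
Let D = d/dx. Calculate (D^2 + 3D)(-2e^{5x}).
- 80 e^{5 x}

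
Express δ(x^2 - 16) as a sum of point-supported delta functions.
\frac{\delta(x - 4) + \delta(x + 4)}{8}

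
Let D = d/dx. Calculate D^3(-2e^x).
- 2 e^{x}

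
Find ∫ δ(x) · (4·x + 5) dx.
5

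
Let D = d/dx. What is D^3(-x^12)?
- 1320 x^{9}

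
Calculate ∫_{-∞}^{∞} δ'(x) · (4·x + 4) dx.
-4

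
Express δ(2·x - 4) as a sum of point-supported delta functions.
\frac{\delta(x - 2)}{2}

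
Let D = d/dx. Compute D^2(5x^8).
280 x^{6}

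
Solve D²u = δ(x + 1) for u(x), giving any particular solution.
\frac{|x + 1|}{2}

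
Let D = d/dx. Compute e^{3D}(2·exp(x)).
2 e^{x + 3}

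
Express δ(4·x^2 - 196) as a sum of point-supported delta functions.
\frac{\delta(x - 7) + \delta(x + 7)}{56}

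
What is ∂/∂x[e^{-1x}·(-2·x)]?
2 \left(x - 1\right) e^{- x}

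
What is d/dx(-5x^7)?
- 35 x^{6}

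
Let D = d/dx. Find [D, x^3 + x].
3 x^{2} + 1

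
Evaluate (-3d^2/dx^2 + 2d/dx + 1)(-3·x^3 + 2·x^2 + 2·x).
- 3 x^{3} - 16 x^{2} + 64 x - 8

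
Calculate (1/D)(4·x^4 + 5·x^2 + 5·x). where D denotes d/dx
\frac{4 x^{5}}{5} + \frac{5 x^{3}}{3} + \frac{5 x^{2}}{2}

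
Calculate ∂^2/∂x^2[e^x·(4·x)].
4 \left(x + 2\right) e^{x}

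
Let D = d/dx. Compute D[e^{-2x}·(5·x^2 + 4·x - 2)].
2 \left(- 5 x^{2} + x + 4\right) e^{- 2 x}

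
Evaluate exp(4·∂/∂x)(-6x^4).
- 6 x^{4} - 96 x^{3} - 576 x^{2} - 1536 x - 1536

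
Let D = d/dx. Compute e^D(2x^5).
2 x^{5} + 10 x^{4} + 20 x^{3} + 20 x^{2} + 10 x + 2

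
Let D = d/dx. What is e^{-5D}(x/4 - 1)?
\frac{x}{4} - \frac{9}{4}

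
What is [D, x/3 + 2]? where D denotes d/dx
\frac{1}{3}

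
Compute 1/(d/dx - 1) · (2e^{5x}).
\frac{e^{5 x}}{2}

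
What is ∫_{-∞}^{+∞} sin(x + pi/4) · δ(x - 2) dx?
\sin{\left(\frac{\pi}{4} + 2 \right)}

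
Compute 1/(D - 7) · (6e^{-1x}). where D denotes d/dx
- \frac{3 e^{- x}}{4}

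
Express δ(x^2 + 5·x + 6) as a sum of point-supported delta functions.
\frac{\delta(x + 2) + \delta(x + 3)}{1}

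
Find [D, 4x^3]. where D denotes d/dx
12 x^{2}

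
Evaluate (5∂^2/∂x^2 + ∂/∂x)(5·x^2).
10 x + 50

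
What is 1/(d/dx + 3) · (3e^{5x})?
\frac{3 e^{5 x}}{8}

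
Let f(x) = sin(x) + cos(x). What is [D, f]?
- \sin{\left(x \right)} + \cos{\left(x \right)}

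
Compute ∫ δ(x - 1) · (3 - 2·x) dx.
1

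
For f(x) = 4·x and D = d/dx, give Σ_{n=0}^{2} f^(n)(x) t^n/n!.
4 t + 4 x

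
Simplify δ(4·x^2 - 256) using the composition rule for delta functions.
\frac{\delta(x - 8) + \delta(x + 8)}{64}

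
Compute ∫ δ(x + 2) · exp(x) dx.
e^{-2}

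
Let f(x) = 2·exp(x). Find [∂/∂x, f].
2 e^{x}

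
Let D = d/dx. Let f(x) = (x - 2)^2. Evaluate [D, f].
2 x - 4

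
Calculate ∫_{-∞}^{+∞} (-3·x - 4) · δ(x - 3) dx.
-13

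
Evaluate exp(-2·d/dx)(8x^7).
8 x^{7} - 112 x^{6} + 672 x^{5} - 2240 x^{4} + 4480 x^{3} - 5376 x^{2} + 3584 x - 1024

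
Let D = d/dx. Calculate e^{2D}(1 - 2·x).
- 2 x - 3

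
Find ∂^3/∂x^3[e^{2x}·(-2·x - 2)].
\left(- 16 x - 40\right) e^{2 x}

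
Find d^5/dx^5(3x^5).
360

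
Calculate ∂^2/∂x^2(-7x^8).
- 392 x^{6}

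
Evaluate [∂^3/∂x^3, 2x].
6\frac{d^{2}}{dx^{2}}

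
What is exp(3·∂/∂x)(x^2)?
x^{2} + 6 x + 9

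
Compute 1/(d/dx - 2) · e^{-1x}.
- \frac{e^{- x}}{3}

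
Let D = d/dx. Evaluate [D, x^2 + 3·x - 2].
2 x + 3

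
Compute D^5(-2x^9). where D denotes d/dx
- 30240 x^{4}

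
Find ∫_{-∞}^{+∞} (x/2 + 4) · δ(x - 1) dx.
\frac{9}{2}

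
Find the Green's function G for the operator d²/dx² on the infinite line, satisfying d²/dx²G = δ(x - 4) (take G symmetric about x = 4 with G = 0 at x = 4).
\frac{|x - 4|}{2}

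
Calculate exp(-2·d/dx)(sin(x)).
\sin{\left(x - 2 \right)}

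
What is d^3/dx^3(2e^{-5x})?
- 250 e^{- 5 x}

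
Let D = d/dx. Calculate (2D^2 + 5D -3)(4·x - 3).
29 - 12 x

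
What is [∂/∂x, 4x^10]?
40 x^{9}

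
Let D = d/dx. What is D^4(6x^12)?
71280 x^{8}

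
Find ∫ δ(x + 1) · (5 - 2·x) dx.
7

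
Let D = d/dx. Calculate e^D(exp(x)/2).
\frac{e^{x + 1}}{2}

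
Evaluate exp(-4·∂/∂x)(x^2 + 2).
x^{2} - 8 x + 18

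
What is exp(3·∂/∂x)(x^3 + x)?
x^{3} + 9 x^{2} + 28 x + 30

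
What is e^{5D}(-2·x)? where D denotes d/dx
- 2 x - 10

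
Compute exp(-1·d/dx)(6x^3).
6 x^{3} - 18 x^{2} + 18 x - 6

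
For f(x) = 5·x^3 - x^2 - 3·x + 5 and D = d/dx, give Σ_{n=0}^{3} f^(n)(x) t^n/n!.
5 t^{3} + t^{2} \left(15 x - 1\right) - t \left(- 15 x^{2} + 2 x + 3\right) + 5 x^{3} - x^{2} - 3 x + 5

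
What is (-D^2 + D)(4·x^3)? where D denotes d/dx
12 x \left(x - 2\right)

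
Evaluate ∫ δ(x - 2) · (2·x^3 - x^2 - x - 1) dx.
9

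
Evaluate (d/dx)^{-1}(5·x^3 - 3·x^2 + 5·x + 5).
\frac{5 x^{4}}{4} - x^{3} + \frac{5 x^{2}}{2} + 5 x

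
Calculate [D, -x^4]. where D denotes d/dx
- 4 x^{3}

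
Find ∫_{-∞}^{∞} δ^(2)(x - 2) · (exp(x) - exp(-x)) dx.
2 \sinh{\left(2 \right)}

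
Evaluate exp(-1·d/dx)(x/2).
\frac{x}{2} - \frac{1}{2}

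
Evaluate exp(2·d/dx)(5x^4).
5 x^{4} + 40 x^{3} + 120 x^{2} + 160 x + 80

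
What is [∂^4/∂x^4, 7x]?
28\frac{d^{3}}{dx^{3}}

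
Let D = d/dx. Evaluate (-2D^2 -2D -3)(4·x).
- 12 x - 8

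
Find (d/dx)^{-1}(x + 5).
\frac{x^{2}}{2} + 5 x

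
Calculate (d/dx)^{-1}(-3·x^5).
- \frac{x^{6}}{2}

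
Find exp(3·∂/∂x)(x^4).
x^{4} + 12 x^{3} + 54 x^{2} + 108 x + 81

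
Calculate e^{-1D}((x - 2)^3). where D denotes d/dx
x^{3} - 9 x^{2} + 27 x - 27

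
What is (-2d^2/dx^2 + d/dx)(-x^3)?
3 x \left(4 - x\right)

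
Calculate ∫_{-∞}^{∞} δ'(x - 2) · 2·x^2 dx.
-8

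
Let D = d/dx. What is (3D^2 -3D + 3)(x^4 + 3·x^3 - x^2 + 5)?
3 x^{4} - 3 x^{3} + 6 x^{2} + 60 x + 9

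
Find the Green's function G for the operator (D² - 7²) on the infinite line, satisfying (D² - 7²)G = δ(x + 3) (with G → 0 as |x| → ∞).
-\frac{e^{-7|x + 3|}}{14}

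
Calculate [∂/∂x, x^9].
9 x^{8}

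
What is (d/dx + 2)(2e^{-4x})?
- 4 e^{- 4 x}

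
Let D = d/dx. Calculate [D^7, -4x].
-28D^{6}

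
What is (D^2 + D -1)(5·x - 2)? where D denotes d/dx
7 - 5 x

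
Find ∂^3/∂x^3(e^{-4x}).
- 64 e^{- 4 x}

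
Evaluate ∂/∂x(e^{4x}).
4 e^{4 x}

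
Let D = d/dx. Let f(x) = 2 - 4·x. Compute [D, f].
-4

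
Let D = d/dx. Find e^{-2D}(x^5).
x^{5} - 10 x^{4} + 40 x^{3} - 80 x^{2} + 80 x - 32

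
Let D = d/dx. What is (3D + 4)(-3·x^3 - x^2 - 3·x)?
- 12 x^{3} - 31 x^{2} - 18 x - 9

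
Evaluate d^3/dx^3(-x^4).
- 24 x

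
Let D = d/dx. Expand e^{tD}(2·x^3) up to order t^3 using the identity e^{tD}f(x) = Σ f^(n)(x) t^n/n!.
2 t^{3} + 6 t^{2} x + 6 t x^{2} + 2 x^{3}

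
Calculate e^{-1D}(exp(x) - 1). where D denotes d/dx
e^{x - 1} - 1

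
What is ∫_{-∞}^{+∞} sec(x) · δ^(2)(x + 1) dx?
\left(1 + 2 \tan^{2}{\left(1 \right)}\right) \sec{\left(1 \right)}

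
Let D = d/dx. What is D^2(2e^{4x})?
32 e^{4 x}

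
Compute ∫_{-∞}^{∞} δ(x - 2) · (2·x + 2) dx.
6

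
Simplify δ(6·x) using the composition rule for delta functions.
\frac{\delta(x)}{6}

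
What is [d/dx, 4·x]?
4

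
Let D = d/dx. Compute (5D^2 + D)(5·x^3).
15 x \left(x + 10\right)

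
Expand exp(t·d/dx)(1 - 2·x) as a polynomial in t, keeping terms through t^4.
- 2 t - 2 x + 1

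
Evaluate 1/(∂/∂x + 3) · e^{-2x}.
e^{- 2 x}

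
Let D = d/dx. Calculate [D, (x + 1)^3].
3 \left(x + 1\right)^{2}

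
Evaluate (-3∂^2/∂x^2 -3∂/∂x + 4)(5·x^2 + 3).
20 x^{2} - 30 x - 18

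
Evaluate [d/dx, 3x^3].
9 x^{2}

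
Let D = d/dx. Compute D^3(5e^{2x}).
40 e^{2 x}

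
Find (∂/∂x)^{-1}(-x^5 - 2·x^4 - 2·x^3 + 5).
- \frac{x^{6}}{6} - \frac{2 x^{5}}{5} - \frac{x^{4}}{2} + 5 x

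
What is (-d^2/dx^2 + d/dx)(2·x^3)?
6 x \left(x - 2\right)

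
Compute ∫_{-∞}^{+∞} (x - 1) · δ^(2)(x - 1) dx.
0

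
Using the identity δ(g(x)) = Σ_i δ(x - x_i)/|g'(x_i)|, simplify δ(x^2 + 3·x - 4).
\frac{\delta(x + 4) + \delta(x - 1)}{5}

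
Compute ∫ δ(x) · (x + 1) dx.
1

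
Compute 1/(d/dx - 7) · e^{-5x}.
- \frac{e^{- 5 x}}{12}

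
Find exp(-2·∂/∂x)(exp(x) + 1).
e^{x - 2} + 1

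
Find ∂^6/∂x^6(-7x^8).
- 141120 x^{2}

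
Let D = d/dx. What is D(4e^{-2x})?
- 8 e^{- 2 x}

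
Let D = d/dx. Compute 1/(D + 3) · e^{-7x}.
- \frac{e^{- 7 x}}{4}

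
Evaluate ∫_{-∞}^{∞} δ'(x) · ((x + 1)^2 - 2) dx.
-2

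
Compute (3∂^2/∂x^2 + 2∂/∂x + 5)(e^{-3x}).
26 e^{- 3 x}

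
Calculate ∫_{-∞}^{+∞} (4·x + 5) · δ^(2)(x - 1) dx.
0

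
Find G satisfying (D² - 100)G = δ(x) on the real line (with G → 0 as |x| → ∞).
-\frac{e^{-10|x|}}{20}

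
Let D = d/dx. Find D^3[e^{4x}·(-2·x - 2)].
\left(- 128 x - 224\right) e^{4 x}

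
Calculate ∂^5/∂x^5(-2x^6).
- 1440 x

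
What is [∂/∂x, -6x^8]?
- 48 x^{7}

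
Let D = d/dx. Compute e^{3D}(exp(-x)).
e^{- x - 3}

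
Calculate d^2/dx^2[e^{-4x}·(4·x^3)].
8 x \left(8 x^{2} - 12 x + 3\right) e^{- 4 x}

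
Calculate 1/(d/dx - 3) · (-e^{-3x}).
\frac{e^{- 3 x}}{6}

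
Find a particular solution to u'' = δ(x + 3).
\frac{|x + 3|}{2}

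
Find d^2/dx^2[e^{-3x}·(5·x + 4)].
3 \left(15 x + 2\right) e^{- 3 x}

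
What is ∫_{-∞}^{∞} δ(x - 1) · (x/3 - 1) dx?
- \frac{2}{3}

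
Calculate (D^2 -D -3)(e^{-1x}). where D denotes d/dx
- e^{- x}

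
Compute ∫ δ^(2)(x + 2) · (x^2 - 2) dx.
2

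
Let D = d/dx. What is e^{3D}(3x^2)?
3 x^{2} + 18 x + 27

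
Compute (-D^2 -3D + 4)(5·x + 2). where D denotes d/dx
20 x - 7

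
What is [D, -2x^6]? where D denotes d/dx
- 12 x^{5}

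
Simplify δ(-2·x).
\frac{\delta(x)}{2}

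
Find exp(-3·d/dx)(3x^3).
3 x^{3} - 27 x^{2} + 81 x - 81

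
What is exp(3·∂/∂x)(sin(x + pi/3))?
\sin{\left(x + \frac{\pi}{3} + 3 \right)}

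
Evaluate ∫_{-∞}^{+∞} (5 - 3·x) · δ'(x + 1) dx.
3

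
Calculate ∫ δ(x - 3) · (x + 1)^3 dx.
64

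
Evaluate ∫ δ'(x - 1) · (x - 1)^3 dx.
0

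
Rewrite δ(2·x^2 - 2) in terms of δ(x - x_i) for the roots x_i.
\frac{\delta(x - 1) + \delta(x + 1)}{4}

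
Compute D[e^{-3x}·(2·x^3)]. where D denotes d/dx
6 x^{2} \left(1 - x\right) e^{- 3 x}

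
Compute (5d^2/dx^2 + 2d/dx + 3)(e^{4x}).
91 e^{4 x}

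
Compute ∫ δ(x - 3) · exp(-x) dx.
e^{-3}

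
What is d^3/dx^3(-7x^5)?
- 420 x^{2}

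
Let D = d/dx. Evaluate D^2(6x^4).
72 x^{2}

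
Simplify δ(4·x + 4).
\frac{\delta(x + 1)}{4}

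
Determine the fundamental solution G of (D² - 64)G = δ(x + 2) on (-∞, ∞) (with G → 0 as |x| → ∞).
-\frac{e^{-8|x + 2|}}{16}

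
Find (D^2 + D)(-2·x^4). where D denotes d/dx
8 x^{2} \left(- x - 3\right)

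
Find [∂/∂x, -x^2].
- 2 x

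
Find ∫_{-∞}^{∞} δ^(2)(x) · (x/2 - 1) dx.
0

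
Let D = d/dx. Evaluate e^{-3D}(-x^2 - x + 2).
- x^{2} + 5 x - 4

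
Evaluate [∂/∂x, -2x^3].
- 6 x^{2}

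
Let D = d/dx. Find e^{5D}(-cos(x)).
- \cos{\left(x + 5 \right)}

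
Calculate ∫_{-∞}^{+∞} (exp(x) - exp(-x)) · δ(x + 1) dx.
- 2 \sinh{\left(1 \right)}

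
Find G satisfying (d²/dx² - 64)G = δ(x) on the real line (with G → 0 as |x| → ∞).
-\frac{e^{-8|x|}}{16}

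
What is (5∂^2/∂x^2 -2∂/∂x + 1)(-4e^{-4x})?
- 356 e^{- 4 x}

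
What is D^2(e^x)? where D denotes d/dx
e^{x}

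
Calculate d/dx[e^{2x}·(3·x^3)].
x^{2} \left(6 x + 9\right) e^{2 x}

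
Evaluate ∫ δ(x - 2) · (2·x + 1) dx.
5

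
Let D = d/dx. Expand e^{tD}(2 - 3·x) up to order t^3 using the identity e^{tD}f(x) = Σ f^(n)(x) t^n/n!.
- 3 t - 3 x + 2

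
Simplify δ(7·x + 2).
\frac{\delta(x + 2/7)}{7}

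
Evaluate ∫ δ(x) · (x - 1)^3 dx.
-1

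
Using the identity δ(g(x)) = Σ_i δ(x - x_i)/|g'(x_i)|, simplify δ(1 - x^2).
\frac{\delta(x - 1) + \delta(x + 1)}{2}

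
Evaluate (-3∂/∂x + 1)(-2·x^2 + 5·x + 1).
- 2 x^{2} + 17 x - 14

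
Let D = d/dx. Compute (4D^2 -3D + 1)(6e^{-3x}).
276 e^{- 3 x}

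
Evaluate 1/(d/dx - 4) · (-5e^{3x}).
5 e^{3 x}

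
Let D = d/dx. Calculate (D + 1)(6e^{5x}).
36 e^{5 x}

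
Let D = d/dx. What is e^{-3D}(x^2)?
x^{2} - 6 x + 9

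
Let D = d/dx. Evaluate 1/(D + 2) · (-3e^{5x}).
- \frac{3 e^{5 x}}{7}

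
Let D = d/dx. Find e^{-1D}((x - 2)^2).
x^{2} - 6 x + 9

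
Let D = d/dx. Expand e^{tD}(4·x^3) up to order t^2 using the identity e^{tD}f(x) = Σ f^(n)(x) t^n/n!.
4 x \left(3 t^{2} + 3 t x + x^{2}\right)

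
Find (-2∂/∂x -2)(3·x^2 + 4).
- 6 x^{2} - 12 x - 8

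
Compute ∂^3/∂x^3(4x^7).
840 x^{4}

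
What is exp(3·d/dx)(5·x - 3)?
5 x + 12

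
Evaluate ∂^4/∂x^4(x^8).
1680 x^{4}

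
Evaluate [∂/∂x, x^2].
2 x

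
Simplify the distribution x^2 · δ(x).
0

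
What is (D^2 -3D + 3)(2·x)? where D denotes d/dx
6 x - 6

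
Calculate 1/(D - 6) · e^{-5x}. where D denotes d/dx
- \frac{e^{- 5 x}}{11}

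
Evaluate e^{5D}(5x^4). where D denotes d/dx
5 x^{4} + 100 x^{3} + 750 x^{2} + 2500 x + 3125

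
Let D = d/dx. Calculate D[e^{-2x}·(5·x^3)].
x^{2} \left(15 - 10 x\right) e^{- 2 x}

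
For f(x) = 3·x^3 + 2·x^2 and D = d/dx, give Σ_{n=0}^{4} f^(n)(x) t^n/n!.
3 t^{3} + t^{2} \left(9 x + 2\right) + t x \left(9 x + 4\right) + 3 x^{3} + 2 x^{2}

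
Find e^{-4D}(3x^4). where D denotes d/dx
3 x^{4} - 48 x^{3} + 288 x^{2} - 768 x + 768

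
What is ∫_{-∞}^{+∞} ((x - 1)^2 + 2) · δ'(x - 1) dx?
0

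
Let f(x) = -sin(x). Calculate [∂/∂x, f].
- \cos{\left(x \right)}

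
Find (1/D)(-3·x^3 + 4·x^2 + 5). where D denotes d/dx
- \frac{3 x^{4}}{4} + \frac{4 x^{3}}{3} + 5 x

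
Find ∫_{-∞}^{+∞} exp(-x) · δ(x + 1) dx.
e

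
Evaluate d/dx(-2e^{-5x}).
10 e^{- 5 x}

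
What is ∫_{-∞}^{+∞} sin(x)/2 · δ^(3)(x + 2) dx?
\frac{\cos{\left(2 \right)}}{2}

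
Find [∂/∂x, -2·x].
-2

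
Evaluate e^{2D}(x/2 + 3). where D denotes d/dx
\frac{x}{2} + 4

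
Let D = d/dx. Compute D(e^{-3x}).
- 3 e^{- 3 x}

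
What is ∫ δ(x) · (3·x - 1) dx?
-1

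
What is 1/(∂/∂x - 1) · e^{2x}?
e^{2 x}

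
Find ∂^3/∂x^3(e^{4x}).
64 e^{4 x}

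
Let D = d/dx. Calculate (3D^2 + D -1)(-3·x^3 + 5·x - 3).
3 x^{3} - 9 x^{2} - 59 x + 8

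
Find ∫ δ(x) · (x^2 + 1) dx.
1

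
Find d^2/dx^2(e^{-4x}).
16 e^{- 4 x}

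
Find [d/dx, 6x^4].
24 x^{3}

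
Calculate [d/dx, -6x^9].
- 54 x^{8}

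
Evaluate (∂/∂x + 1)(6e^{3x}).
24 e^{3 x}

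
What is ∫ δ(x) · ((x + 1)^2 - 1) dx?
0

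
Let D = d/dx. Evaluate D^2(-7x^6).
- 210 x^{4}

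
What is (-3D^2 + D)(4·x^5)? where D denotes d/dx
20 x^{3} \left(x - 12\right)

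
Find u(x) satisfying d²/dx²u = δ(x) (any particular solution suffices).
\frac{|x|}{2}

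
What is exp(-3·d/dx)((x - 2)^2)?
x^{2} - 10 x + 25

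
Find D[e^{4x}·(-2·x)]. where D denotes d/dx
\left(- 8 x - 2\right) e^{4 x}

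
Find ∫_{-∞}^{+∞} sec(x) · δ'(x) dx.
0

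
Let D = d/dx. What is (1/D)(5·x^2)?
\frac{5 x^{3}}{3}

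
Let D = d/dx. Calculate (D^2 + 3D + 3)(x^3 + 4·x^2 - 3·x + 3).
3 x^{3} + 21 x^{2} + 21 x + 8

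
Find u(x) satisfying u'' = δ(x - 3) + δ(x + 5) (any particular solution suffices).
\frac{|x - 3|}{2} + \frac{|x + 5|}{2}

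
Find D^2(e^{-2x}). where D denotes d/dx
4 e^{- 2 x}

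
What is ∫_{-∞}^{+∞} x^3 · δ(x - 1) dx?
1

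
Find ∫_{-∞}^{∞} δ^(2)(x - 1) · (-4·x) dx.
0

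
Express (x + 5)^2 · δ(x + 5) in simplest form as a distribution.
0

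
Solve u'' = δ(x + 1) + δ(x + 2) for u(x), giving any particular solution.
\frac{|x + 1|}{2} + \frac{|x + 2|}{2}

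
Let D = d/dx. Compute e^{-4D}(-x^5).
- x^{5} + 20 x^{4} - 160 x^{3} + 640 x^{2} - 1280 x + 1024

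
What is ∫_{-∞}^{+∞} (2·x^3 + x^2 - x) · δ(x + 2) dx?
-10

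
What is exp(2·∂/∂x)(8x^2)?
8 x^{2} + 32 x + 32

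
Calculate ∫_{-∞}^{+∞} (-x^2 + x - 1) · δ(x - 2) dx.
-3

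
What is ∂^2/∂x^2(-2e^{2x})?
- 8 e^{2 x}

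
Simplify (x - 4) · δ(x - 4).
0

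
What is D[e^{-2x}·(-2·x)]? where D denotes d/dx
2 \left(2 x - 1\right) e^{- 2 x}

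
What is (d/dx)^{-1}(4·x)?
2 x^{2}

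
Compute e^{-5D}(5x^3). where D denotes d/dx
5 x^{3} - 75 x^{2} + 375 x - 625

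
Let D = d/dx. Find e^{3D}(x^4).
x^{4} + 12 x^{3} + 54 x^{2} + 108 x + 81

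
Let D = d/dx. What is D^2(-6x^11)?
- 660 x^{9}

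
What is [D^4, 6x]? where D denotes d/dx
24D^{3}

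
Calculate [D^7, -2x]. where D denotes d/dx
-14D^{6}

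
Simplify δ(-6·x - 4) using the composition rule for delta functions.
\frac{\delta(x + 2/3)}{6}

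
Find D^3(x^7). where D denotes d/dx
210 x^{4}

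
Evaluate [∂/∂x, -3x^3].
- 9 x^{2}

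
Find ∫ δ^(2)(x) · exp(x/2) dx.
\frac{1}{4}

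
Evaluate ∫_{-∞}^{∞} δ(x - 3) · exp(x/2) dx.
e^{\frac{3}{2}}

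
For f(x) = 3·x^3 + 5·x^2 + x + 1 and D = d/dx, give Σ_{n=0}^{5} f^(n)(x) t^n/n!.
3 t^{3} + t^{2} \left(9 x + 5\right) + t \left(9 x^{2} + 10 x + 1\right) + 3 x^{3} + 5 x^{2} + x + 1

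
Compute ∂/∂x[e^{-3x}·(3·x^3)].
9 x^{2} \left(1 - x\right) e^{- 3 x}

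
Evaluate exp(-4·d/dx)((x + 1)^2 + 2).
x^{2} - 6 x + 11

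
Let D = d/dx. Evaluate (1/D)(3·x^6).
\frac{3 x^{7}}{7}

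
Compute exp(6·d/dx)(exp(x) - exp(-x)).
2 \sinh{\left(x + 6 \right)}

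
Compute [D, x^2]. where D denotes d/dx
2 x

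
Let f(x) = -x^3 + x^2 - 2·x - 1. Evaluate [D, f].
- 3 x^{2} + 2 x - 2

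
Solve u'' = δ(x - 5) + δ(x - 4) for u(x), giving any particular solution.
\frac{|x - 5|}{2} + \frac{|x - 4|}{2}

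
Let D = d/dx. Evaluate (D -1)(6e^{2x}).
6 e^{2 x}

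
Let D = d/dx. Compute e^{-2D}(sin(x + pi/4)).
\sin{\left(x - 2 + \frac{\pi}{4} \right)}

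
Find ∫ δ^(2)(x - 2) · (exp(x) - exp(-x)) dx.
2 \sinh{\left(2 \right)}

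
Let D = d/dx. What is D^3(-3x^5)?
- 180 x^{2}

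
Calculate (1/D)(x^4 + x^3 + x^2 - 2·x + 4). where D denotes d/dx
\frac{x^{5}}{5} + \frac{x^{4}}{4} + \frac{x^{3}}{3} - x^{2} + 4 x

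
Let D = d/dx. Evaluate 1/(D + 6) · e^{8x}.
\frac{e^{8 x}}{14}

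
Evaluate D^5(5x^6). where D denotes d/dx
3600 x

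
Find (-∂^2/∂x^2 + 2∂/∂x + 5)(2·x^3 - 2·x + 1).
10 x^{3} + 12 x^{2} - 22 x + 1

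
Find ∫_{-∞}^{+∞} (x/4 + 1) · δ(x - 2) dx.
\frac{3}{2}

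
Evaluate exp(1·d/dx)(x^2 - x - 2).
x^{2} + x - 2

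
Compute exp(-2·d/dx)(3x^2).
3 x^{2} - 12 x + 12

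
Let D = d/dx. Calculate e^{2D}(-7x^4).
- 7 x^{4} - 56 x^{3} - 168 x^{2} - 224 x - 112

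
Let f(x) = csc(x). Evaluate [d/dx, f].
- \cot{\left(x \right)} \csc{\left(x \right)}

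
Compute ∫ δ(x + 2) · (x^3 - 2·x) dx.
-4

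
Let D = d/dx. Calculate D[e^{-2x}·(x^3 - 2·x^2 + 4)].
\left(- 2 x^{3} + 7 x^{2} - 4 x - 8\right) e^{- 2 x}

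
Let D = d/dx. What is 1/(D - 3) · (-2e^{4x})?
- 2 e^{4 x}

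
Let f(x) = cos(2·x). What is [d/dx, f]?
- 2 \sin{\left(2 x \right)}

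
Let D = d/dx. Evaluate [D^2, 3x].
6D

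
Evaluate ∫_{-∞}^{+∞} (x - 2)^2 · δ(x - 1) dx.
1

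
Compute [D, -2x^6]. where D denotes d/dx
- 12 x^{5}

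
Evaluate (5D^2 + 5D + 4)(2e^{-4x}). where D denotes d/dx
128 e^{- 4 x}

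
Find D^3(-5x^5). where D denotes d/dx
- 300 x^{2}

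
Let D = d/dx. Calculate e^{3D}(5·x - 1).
5 x + 14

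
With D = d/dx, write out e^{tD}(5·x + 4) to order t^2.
5 t + 5 x + 4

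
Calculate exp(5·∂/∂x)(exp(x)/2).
\frac{e^{x + 5}}{2}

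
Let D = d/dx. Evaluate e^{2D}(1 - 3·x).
- 3 x - 5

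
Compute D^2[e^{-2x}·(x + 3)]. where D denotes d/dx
4 \left(x + 2\right) e^{- 2 x}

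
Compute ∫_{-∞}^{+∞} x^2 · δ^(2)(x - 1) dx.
2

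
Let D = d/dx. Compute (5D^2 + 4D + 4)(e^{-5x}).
109 e^{- 5 x}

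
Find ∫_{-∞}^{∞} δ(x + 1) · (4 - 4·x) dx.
8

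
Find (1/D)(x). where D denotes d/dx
\frac{x^{2}}{2}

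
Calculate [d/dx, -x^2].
- 2 x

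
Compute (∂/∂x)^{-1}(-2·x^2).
- \frac{2 x^{3}}{3}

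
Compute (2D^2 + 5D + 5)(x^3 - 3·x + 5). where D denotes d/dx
5 x^{3} + 15 x^{2} - 3 x + 10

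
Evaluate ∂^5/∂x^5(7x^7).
17640 x^{2}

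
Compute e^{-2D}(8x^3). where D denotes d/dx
8 x^{3} - 48 x^{2} + 96 x - 64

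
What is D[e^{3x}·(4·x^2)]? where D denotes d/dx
4 x \left(3 x + 2\right) e^{3 x}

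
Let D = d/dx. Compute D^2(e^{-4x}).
16 e^{- 4 x}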